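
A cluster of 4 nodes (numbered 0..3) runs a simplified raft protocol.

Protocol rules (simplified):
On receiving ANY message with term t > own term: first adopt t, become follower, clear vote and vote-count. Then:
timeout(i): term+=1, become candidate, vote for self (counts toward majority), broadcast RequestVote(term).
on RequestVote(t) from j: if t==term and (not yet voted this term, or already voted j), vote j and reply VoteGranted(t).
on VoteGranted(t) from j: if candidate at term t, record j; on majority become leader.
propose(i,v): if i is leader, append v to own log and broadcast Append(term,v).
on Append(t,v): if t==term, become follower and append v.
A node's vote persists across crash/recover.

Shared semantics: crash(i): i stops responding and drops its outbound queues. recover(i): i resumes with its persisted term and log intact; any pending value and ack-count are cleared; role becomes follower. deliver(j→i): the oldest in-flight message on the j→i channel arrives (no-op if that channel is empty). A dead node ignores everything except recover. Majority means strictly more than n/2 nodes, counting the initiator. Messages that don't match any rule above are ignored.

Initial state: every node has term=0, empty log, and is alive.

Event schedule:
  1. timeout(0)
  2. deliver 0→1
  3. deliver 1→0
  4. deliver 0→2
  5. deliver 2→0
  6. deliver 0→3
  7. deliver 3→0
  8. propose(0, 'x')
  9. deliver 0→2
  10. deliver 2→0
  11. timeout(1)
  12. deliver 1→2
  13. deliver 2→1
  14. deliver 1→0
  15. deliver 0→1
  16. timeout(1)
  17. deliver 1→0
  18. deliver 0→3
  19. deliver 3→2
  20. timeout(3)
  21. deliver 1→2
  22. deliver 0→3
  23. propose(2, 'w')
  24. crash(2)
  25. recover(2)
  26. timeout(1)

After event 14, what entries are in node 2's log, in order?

1. timeout(0):  <0:cand t1 ->
2. deliver 0→1:  <1:foll t1 ->
3. deliver 1→0:  nop
4. deliver 0→2:  <2:foll t1 ->
5. deliver 2→0:  <0:lead t1 ->
6. deliver 0→3:  <3:foll t1 ->
7. deliver 3→0:  nop
8. propose(0,'x'):  <0:lead t1 x>
9. deliver 0→2:  <2:foll t1 x>
10. deliver 2→0:  nop
11. timeout(1):  <1:cand t2 ->
12. deliver 1→2:  <2:foll t2 x>
13. deliver 2→1:  nop
14. deliver 1→0:  <0:foll t2 x>

x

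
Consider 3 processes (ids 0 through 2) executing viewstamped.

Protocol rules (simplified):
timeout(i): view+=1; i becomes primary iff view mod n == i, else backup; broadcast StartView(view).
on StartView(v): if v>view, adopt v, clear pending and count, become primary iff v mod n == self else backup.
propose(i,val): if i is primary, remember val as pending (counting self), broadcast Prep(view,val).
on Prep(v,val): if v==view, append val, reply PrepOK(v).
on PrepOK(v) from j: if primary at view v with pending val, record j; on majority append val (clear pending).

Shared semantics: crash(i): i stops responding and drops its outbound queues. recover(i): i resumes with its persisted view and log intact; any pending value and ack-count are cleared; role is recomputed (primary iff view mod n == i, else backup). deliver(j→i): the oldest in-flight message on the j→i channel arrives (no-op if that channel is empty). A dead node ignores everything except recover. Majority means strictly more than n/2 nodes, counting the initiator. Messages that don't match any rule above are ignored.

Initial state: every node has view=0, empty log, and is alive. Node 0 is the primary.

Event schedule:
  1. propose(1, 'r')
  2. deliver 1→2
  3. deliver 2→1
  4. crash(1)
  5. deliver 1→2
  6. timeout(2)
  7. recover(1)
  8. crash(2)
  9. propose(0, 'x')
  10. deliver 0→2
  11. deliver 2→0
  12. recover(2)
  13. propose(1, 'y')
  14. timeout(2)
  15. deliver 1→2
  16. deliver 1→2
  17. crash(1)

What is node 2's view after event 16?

2

step 1 propose(1,'r'): —
step 2 deliver 1→2: —
step 3 deliver 2→1: —
step 4 crash(1): 1={✗back,v=0,log=-}
step 5 deliver 1→2: —
step 6 timeout(2): 2={back,v=1,log=-}
step 7 recover(1): 1={back,v=0,log=-}
step 8 crash(2): 2={✗back,v=1,log=-}
step 9 propose(0,'x'): —
step 10 deliver 0→2: —
step 11 deliver 2→0: —
step 12 recover(2): 2={back,v=1,log=-}
step 13 propose(1,'y'): —
step 14 timeout(2): 2={prim,v=2,log=-}
step 15 deliver 1→2: —
step 16 deliver 1→2: —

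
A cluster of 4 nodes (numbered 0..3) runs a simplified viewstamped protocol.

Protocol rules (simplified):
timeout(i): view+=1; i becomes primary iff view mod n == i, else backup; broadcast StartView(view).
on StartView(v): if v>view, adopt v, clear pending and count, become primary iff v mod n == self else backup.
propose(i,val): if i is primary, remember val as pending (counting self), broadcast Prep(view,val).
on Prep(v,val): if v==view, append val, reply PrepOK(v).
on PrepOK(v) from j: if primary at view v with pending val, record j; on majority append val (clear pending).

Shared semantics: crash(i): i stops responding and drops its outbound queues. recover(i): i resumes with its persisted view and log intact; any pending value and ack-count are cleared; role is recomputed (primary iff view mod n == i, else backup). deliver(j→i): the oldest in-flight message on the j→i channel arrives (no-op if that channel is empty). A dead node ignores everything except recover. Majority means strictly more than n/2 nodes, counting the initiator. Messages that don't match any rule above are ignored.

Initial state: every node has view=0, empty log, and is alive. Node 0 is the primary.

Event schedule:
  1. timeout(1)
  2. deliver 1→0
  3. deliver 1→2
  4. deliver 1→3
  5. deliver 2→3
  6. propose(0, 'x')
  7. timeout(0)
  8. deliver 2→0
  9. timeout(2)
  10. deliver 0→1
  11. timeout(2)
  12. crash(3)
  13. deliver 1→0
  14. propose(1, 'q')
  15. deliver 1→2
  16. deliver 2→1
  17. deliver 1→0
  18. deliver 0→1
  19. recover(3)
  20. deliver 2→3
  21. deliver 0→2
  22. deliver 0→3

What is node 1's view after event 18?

[1] timeout(1) → N1(prim v1 [-])
[2] deliver 1→0 → N0(back v1 [-])
[3] deliver 1→2 → N2(back v1 [-])
[4] deliver 1→3 → N3(back v1 [-])
[5] deliver 2→3 → ∅
[6] propose(0,'x') → ∅
[7] timeout(0) → N0(back v2 [-])
[8] deliver 2→0 → ∅
[9] timeout(2) → N2(prim v2 [-])
[10] deliver 0→1 → N1(back v2 [-])
[11] timeout(2) → N2(back v3 [-])
[12] crash(3) → N3(✗back v1 [-])
[13] deliver 1→0 → ∅
[14] propose(1,'q') → ∅
[15] deliver 1→2 → ∅
[16] deliver 2→1 → ∅
[17] deliver 1→0 → ∅
[18] deliver 0→1 → ∅

2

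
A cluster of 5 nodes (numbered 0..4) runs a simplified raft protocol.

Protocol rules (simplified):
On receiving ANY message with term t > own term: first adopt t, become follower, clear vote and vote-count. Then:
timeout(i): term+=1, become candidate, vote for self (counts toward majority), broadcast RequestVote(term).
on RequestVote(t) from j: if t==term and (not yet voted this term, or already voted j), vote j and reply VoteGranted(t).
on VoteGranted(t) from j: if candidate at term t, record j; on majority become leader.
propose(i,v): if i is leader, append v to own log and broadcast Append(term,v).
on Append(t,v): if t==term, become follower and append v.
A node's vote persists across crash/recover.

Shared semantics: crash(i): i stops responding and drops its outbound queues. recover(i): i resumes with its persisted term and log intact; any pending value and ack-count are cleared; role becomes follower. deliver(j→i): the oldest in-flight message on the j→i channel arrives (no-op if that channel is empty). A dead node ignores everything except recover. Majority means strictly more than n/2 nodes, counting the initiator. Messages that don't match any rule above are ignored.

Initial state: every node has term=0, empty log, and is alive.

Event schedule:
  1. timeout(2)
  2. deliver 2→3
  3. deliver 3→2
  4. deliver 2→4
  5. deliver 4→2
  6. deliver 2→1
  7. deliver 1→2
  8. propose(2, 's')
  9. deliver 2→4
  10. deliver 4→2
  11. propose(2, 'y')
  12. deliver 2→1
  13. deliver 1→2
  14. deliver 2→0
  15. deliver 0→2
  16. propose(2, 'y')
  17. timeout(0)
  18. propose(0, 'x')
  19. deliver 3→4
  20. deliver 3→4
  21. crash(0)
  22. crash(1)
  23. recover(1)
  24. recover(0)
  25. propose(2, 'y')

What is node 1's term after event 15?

e1 timeout(2): 2[cand,t=1,-]
e2 deliver 2→3: 3[foll,t=1,-]
e3 deliver 3→2: ·
e4 deliver 2→4: 4[foll,t=1,-]
e5 deliver 4→2: 2[lead,t=1,-]
e6 deliver 2→1: 1[foll,t=1,-]
e7 deliver 1→2: ·
e8 propose(2,'s'): 2[lead,t=1,s]
e9 deliver 2→4: 4[foll,t=1,s]
e10 deliver 4→2: ·
e11 propose(2,'y'): 2[lead,t=1,s,y]
e12 deliver 2→1: 1[foll,t=1,s]
e13 deliver 1→2: ·
e14 deliver 2→0: 0[foll,t=1,-]
e15 deliver 0→2: ·

1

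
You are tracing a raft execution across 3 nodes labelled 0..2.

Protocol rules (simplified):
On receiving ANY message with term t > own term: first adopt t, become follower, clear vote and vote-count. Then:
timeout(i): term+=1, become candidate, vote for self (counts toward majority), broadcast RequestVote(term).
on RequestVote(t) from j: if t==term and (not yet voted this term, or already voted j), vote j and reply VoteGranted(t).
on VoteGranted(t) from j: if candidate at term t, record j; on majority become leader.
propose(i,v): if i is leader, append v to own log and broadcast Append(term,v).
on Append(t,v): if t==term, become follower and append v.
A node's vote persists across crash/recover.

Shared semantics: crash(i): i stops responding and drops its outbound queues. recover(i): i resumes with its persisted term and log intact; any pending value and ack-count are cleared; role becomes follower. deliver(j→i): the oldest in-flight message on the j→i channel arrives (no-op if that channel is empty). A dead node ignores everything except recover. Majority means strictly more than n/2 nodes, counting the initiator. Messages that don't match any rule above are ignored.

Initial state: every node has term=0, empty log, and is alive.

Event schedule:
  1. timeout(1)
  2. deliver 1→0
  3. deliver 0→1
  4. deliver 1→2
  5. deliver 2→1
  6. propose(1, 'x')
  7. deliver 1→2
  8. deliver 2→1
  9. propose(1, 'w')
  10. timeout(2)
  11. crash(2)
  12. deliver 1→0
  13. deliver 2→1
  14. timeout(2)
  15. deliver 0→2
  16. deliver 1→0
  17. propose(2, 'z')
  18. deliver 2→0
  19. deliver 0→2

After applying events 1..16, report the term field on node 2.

2

step 1 timeout(1): 1={cand,t=1,log=-}
step 2 deliver 1→0: 0={foll,t=1,log=-}
step 3 deliver 0→1: 1={lead,t=1,log=-}
step 4 deliver 1→2: 2={foll,t=1,log=-}
step 5 deliver 2→1: —
step 6 propose(1,'x'): 1={lead,t=1,log=x}
step 7 deliver 1→2: 2={foll,t=1,log=x}
step 8 deliver 2→1: —
step 9 propose(1,'w'): 1={lead,t=1,log=x,w}
step 10 timeout(2): 2={cand,t=2,log=x}
step 11 crash(2): 2={✗cand,t=2,log=x}
step 12 deliver 1→0: 0={foll,t=1,log=x}
step 13 deliver 2→1: —
step 14 timeout(2): —
step 15 deliver 0→2: —
step 16 deliver 1→0: 0={foll,t=1,log=x,w}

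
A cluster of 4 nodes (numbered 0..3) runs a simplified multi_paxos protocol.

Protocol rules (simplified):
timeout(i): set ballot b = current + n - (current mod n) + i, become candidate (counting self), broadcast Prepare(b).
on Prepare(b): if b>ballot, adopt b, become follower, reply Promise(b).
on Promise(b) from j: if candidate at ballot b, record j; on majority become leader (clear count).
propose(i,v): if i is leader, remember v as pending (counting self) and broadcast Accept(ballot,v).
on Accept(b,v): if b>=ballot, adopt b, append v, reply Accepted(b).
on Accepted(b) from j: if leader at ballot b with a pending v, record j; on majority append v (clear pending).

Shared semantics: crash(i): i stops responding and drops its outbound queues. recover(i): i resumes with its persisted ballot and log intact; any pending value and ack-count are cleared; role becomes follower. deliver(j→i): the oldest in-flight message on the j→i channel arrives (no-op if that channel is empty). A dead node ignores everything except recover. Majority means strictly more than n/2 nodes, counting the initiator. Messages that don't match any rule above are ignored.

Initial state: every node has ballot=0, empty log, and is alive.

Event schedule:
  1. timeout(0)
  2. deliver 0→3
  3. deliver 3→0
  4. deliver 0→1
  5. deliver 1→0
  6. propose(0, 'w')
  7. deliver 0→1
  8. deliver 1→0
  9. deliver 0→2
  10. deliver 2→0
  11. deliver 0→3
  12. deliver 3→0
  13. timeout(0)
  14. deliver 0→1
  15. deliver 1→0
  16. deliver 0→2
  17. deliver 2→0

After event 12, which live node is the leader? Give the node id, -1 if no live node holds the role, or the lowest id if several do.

e1 timeout(0): 0[cand,b=4,-]
e2 deliver 0→3: 3[foll,b=4,-]
e3 deliver 3→0: ·
e4 deliver 0→1: 1[foll,b=4,-]
e5 deliver 1→0: 0[lead,b=4,-]
e6 propose(0,'w'): ·
e7 deliver 0→1: 1[foll,b=4,w]
e8 deliver 1→0: ·
e9 deliver 0→2: 2[foll,b=4,-]
e10 deliver 2→0: ·
e11 deliver 0→3: 3[foll,b=4,w]
e12 deliver 3→0: 0[lead,b=4,w]

0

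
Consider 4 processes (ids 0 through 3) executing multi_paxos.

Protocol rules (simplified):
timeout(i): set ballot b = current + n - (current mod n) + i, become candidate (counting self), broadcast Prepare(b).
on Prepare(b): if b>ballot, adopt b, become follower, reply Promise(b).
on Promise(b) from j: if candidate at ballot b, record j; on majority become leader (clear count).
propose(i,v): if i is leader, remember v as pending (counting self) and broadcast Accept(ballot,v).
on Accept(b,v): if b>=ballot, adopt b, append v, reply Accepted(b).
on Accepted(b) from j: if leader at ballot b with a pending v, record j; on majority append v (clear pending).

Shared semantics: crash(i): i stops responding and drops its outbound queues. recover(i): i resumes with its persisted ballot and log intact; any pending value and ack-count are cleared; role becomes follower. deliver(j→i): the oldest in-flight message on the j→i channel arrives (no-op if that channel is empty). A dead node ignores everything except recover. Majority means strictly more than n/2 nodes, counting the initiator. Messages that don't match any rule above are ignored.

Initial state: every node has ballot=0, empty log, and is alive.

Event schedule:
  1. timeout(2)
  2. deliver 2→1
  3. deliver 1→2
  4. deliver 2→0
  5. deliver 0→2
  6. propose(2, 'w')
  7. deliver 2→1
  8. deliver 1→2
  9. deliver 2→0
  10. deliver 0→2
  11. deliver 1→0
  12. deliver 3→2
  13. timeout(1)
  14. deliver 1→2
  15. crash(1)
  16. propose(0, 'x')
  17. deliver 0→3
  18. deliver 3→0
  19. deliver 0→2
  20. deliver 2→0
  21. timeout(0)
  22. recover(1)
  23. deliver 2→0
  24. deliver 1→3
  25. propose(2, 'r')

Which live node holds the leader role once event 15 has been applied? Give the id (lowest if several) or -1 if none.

e1 timeout(2): 2[cand,b=6,-]
e2 deliver 2→1: 1[foll,b=6,-]
e3 deliver 1→2: ·
e4 deliver 2→0: 0[foll,b=6,-]
e5 deliver 0→2: 2[lead,b=6,-]
e6 propose(2,'w'): ·
e7 deliver 2→1: 1[foll,b=6,w]
e8 deliver 1→2: ·
e9 deliver 2→0: 0[foll,b=6,w]
e10 deliver 0→2: 2[lead,b=6,w]
e11 deliver 1→0: ·
e12 deliver 3→2: ·
e13 timeout(1): 1[cand,b=9,w]
e14 deliver 1→2: 2[foll,b=9,w]
e15 crash(1): 1[✗cand,b=9,w]

-1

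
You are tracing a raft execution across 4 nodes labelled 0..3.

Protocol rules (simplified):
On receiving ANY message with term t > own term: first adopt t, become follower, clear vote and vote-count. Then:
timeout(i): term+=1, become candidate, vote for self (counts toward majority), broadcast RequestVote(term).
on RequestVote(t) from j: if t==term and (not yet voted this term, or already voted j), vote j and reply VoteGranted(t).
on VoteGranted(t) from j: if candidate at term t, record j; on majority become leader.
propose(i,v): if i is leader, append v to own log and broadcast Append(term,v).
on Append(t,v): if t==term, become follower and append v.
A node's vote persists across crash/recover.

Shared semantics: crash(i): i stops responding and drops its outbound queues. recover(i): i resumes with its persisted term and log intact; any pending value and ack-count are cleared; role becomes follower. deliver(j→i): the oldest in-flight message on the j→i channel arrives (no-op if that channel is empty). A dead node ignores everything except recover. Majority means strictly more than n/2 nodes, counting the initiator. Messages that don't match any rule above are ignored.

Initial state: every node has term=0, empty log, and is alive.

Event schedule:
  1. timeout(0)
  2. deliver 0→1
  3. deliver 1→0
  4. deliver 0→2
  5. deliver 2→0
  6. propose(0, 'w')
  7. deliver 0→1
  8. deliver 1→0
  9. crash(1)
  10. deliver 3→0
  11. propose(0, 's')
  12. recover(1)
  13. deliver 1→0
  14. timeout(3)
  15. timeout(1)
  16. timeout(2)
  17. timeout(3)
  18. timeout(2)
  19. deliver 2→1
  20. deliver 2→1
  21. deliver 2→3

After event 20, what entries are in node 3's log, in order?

empty

after 1 — timeout(0): n0:cand/t1/[-]
after 2 — deliver 0→1: n1:foll/t1/[-]
after 3 — deliver 1→0: ·
after 4 — deliver 0→2: n2:foll/t1/[-]
after 5 — deliver 2→0: n0:lead/t1/[-]
after 6 — propose(0,'w'): n0:lead/t1/[w]
after 7 — deliver 0→1: n1:foll/t1/[w]
after 8 — deliver 1→0: ·
after 9 — crash(1): n1:✗foll/t1/[w]
after 10 — deliver 3→0: ·
after 11 — propose(0,'s'): n0:lead/t1/[w,s]
after 12 — recover(1): n1:foll/t1/[w]
after 13 — deliver 1→0: ·
after 14 — timeout(3): n3:cand/t1/[-]
after 15 — timeout(1): n1:cand/t2/[w]
after 16 — timeout(2): n2:cand/t2/[-]
after 17 — timeout(3): n3:cand/t2/[-]
after 18 — timeout(2): n2:cand/t3/[-]
after 19 — deliver 2→1: ·
after 20 — deliver 2→1: n1:foll/t3/[w]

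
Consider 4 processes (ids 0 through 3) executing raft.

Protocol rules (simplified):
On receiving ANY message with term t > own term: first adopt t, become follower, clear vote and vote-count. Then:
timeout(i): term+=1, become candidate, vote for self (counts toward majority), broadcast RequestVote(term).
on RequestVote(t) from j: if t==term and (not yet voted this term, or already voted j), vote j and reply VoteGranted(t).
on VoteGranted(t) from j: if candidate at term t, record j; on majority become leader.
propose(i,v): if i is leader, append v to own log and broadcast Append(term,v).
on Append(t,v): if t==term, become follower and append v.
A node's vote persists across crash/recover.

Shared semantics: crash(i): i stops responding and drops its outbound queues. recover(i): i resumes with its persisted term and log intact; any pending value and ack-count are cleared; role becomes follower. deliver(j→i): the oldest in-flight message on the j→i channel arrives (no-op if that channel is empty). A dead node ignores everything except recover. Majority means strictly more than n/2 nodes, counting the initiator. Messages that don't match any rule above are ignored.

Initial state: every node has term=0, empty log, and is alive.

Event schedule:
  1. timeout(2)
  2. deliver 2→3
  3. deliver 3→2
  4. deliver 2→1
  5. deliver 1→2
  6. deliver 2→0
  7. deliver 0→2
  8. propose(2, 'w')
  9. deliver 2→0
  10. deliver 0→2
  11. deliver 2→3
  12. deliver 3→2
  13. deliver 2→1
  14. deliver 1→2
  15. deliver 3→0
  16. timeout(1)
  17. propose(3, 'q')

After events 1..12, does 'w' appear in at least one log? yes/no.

yes

1. timeout(2):  <2:cand t1 ->
2. deliver 2→3:  <3:foll t1 ->
3. deliver 3→2:  nop
4. deliver 2→1:  <1:foll t1 ->
5. deliver 1→2:  <2:lead t1 ->
6. deliver 2→0:  <0:foll t1 ->
7. deliver 0→2:  nop
8. propose(2,'w'):  <2:lead t1 w>
9. deliver 2→0:  <0:foll t1 w>
10. deliver 0→2:  nop
11. deliver 2→3:  <3:foll t1 w>
12. deliver 3→2:  nop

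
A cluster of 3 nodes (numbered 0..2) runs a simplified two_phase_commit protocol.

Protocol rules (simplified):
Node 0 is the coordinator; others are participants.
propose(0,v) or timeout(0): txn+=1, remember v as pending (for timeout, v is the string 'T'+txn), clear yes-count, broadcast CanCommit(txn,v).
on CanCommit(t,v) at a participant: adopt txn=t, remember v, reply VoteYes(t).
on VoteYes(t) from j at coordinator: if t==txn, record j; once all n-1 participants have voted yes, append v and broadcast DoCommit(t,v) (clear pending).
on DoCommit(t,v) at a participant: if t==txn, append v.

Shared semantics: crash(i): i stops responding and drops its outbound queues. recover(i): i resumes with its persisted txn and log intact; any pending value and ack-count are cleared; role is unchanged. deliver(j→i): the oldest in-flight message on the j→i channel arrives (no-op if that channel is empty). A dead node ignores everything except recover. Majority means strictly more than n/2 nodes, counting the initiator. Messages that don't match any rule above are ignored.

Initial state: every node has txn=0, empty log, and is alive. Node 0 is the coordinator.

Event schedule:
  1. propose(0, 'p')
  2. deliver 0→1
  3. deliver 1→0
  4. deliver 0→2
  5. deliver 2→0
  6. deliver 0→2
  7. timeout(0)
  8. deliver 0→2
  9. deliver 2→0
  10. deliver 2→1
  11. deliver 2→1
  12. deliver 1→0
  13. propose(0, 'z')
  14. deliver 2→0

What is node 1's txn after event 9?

1. propose(0,'p'):  <0:coor t1 ->
2. deliver 0→1:  <1:part t1 ->
3. deliver 1→0:  nop
4. deliver 0→2:  <2:part t1 ->
5. deliver 2→0:  <0:coor t1 p>
6. deliver 0→2:  <2:part t1 p>
7. timeout(0):  <0:coor t2 p>
8. deliver 0→2:  <2:part t2 p>
9. deliver 2→0:  nop

1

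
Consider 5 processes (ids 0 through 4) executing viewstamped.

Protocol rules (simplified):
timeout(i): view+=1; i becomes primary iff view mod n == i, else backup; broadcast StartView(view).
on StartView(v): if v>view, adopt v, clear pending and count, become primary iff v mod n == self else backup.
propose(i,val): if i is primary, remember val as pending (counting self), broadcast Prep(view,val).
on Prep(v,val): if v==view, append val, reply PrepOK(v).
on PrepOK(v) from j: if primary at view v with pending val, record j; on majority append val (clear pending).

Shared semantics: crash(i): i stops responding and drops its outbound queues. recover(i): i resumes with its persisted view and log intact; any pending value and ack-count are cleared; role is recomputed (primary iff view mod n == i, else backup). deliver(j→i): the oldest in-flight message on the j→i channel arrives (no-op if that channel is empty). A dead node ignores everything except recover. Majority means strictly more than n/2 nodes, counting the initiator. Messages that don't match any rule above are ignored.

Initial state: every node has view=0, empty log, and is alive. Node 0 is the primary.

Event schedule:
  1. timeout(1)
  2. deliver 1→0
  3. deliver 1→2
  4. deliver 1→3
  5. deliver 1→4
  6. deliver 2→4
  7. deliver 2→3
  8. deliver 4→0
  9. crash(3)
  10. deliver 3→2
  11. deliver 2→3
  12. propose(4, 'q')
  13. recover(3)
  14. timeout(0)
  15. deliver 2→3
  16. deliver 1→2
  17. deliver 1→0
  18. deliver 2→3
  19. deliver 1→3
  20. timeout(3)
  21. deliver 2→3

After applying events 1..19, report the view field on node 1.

step 1 timeout(1): 1={prim,v=1,log=-}
step 2 deliver 1→0: 0={back,v=1,log=-}
step 3 deliver 1→2: 2={back,v=1,log=-}
step 4 deliver 1→3: 3={back,v=1,log=-}
step 5 deliver 1→4: 4={back,v=1,log=-}
step 6 deliver 2→4: —
step 7 deliver 2→3: —
step 8 deliver 4→0: —
step 9 crash(3): 3={✗back,v=1,log=-}
step 10 deliver 3→2: —
step 11 deliver 2→3: —
step 12 propose(4,'q'): —
step 13 recover(3): 3={back,v=1,log=-}
step 14 timeout(0): 0={back,v=2,log=-}
step 15 deliver 2→3: —
step 16 deliver 1→2: —
step 17 deliver 1→0: —
step 18 deliver 2→3: —
step 19 deliver 1→3: —

1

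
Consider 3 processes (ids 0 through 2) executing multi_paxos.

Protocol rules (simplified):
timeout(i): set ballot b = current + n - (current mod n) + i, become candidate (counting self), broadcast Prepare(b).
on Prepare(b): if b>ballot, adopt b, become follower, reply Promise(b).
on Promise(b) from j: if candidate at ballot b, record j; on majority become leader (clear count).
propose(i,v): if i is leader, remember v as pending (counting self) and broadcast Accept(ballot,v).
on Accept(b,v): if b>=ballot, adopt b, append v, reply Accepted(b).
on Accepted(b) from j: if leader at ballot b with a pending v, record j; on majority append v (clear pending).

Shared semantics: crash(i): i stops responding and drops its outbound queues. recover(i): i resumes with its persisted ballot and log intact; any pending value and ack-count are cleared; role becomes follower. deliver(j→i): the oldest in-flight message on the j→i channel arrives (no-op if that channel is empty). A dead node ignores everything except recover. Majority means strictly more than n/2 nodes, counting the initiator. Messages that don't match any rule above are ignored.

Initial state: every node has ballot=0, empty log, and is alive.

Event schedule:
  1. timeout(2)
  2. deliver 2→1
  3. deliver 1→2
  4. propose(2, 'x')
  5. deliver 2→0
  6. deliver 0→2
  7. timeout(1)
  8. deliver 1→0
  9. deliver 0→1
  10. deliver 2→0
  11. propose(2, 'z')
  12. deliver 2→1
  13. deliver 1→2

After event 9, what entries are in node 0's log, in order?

e1 timeout(2): 2[cand,b=5,-]
e2 deliver 2→1: 1[foll,b=5,-]
e3 deliver 1→2: 2[lead,b=5,-]
e4 propose(2,'x'): ·
e5 deliver 2→0: 0[foll,b=5,-]
e6 deliver 0→2: ·
e7 timeout(1): 1[cand,b=7,-]
e8 deliver 1→0: 0[foll,b=7,-]
e9 deliver 0→1: 1[lead,b=7,-]

empty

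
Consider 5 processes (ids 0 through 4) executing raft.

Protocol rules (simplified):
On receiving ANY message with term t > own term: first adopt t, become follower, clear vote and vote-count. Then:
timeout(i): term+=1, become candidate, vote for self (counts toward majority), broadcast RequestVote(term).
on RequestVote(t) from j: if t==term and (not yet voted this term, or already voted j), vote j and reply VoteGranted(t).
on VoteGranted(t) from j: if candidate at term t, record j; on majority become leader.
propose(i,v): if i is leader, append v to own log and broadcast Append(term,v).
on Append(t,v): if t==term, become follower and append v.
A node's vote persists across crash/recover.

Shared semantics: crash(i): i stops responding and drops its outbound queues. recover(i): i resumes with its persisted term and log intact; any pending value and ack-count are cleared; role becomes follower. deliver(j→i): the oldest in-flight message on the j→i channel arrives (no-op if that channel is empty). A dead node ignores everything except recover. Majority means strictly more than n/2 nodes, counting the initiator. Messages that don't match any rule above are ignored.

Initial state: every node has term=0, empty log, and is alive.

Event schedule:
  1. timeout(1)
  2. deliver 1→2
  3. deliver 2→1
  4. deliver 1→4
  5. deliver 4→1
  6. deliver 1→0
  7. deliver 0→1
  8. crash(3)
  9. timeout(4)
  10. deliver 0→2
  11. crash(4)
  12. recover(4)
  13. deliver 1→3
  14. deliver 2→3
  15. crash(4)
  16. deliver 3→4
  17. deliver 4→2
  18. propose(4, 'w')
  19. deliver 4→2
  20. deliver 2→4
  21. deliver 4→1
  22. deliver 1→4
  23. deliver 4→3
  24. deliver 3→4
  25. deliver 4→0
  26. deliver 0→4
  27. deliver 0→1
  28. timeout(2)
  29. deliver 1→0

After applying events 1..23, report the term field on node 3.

0

e1 timeout(1): 1[cand,t=1,-]
e2 deliver 1→2: 2[foll,t=1,-]
e3 deliver 2→1: ·
e4 deliver 1→4: 4[foll,t=1,-]
e5 deliver 4→1: 1[lead,t=1,-]
e6 deliver 1→0: 0[foll,t=1,-]
e7 deliver 0→1: ·
e8 crash(3): 3[✗foll,t=0,-]
e9 timeout(4): 4[cand,t=2,-]
e10 deliver 0→2: ·
e11 crash(4): 4[✗cand,t=2,-]
e12 recover(4): 4[foll,t=2,-]
e13 deliver 1→3: ·
e14 deliver 2→3: ·
e15 crash(4): 4[✗foll,t=2,-]
e16 deliver 3→4: ·
e17 deliver 4→2: ·
e18 propose(4,'w'): ·
e19 deliver 4→2: ·
e20 deliver 2→4: ·
e21 deliver 4→1: ·
e22 deliver 1→4: ·
e23 deliver 4→3: ·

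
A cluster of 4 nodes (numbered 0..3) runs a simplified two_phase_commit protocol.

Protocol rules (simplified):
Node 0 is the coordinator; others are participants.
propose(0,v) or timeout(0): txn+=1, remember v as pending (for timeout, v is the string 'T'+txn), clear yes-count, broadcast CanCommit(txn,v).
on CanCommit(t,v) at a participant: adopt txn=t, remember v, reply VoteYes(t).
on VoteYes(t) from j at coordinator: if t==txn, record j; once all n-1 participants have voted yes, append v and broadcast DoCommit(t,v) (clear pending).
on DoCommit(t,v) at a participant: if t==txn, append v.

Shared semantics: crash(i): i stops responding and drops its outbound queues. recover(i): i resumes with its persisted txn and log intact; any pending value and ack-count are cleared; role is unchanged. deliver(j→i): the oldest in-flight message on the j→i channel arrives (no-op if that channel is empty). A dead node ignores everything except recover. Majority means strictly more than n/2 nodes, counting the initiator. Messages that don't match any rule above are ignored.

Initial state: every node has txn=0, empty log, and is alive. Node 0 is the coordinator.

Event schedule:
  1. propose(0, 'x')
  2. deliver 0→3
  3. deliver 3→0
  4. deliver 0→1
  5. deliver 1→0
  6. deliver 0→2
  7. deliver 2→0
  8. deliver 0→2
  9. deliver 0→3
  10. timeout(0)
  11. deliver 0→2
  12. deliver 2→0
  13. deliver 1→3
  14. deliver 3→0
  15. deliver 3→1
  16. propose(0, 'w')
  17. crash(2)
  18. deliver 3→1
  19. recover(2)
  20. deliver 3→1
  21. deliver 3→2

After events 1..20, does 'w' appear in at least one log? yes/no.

[1] propose(0,'x') → N0(coor t1 [-])
[2] deliver 0→3 → N3(part t1 [-])
[3] deliver 3→0 → ∅
[4] deliver 0→1 → N1(part t1 [-])
[5] deliver 1→0 → ∅
[6] deliver 0→2 → N2(part t1 [-])
[7] deliver 2→0 → N0(coor t1 [x])
[8] deliver 0→2 → N2(part t1 [x])
[9] deliver 0→3 → N3(part t1 [x])
[10] timeout(0) → N0(coor t2 [x])
[11] deliver 0→2 → N2(part t2 [x])
[12] deliver 2→0 → ∅
[13] deliver 1→3 → ∅
[14] deliver 3→0 → ∅
[15] deliver 3→1 → ∅
[16] propose(0,'w') → N0(coor t3 [x])
[17] crash(2) → N2(✗part t2 [x])
[18] deliver 3→1 → ∅
[19] recover(2) → N2(part t2 [x])
[20] deliver 3→1 → ∅

no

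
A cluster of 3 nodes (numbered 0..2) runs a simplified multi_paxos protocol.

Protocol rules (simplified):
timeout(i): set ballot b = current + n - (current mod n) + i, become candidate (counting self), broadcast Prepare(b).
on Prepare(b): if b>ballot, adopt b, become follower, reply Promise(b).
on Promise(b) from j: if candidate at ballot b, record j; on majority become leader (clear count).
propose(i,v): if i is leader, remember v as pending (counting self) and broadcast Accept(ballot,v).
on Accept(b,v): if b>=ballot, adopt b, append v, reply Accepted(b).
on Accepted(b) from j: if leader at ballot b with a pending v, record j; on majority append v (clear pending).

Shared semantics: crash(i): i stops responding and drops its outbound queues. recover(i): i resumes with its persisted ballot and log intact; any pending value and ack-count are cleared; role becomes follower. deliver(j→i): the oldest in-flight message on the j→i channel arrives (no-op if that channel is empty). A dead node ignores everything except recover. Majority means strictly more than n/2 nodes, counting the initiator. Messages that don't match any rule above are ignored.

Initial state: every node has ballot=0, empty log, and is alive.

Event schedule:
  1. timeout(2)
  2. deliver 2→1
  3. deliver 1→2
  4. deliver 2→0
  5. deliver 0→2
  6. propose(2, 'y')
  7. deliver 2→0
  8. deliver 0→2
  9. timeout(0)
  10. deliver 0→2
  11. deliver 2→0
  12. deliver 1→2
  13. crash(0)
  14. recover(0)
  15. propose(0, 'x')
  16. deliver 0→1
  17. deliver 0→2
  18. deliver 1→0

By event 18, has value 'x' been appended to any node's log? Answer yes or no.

1. timeout(2):  <2:cand b5 ->
2. deliver 2→1:  <1:foll b5 ->
3. deliver 1→2:  <2:lead b5 ->
4. deliver 2→0:  <0:foll b5 ->
5. deliver 0→2:  nop
6. propose(2,'y'):  nop
7. deliver 2→0:  <0:foll b5 y>
8. deliver 0→2:  <2:lead b5 y>
9. timeout(0):  <0:cand b6 y>
10. deliver 0→2:  <2:foll b6 y>
11. deliver 2→0:  <0:lead b6 y>
12. deliver 1→2:  nop
13. crash(0):  <0:✗lead b6 y>
14. recover(0):  <0:foll b6 y>
15. propose(0,'x'):  nop
16. deliver 0→1:  nop
17. deliver 0→2:  nop
18. deliver 1→0:  nop

no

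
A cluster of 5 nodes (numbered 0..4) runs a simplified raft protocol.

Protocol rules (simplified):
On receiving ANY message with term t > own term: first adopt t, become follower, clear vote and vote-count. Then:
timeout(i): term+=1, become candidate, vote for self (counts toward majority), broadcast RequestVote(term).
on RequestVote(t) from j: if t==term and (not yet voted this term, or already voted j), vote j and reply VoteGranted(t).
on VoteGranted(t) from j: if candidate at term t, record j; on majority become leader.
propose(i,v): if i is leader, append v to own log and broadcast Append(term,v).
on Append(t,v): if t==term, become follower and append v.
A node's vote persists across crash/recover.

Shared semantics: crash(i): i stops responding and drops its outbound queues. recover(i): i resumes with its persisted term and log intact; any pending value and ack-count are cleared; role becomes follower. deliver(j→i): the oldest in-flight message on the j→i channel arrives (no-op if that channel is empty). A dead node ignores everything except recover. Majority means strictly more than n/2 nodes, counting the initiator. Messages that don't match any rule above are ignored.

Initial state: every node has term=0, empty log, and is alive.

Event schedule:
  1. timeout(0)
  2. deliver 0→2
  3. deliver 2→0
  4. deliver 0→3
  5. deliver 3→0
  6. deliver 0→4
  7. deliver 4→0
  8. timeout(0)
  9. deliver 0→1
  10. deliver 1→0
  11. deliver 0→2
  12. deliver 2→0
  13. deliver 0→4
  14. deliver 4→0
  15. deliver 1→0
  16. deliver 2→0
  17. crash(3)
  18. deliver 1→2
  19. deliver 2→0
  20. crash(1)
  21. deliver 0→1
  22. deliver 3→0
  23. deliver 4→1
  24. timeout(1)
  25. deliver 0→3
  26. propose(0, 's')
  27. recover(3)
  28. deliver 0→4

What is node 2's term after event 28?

2

e1 timeout(0): 0[cand,t=1,-]
e2 deliver 0→2: 2[foll,t=1,-]
e3 deliver 2→0: ·
e4 deliver 0→3: 3[foll,t=1,-]
e5 deliver 3→0: 0[lead,t=1,-]
e6 deliver 0→4: 4[foll,t=1,-]
e7 deliver 4→0: ·
e8 timeout(0): 0[cand,t=2,-]
e9 deliver 0→1: 1[foll,t=1,-]
e10 deliver 1→0: ·
e11 deliver 0→2: 2[foll,t=2,-]
e12 deliver 2→0: ·
e13 deliver 0→4: 4[foll,t=2,-]
e14 deliver 4→0: 0[lead,t=2,-]
e15 deliver 1→0: ·
e16 deliver 2→0: ·
e17 crash(3): 3[✗foll,t=1,-]
e18 deliver 1→2: ·
e19 deliver 2→0: ·
e20 crash(1): 1[✗foll,t=1,-]
e21 deliver 0→1: ·
e22 deliver 3→0: ·
e23 deliver 4→1: ·
e24 timeout(1): ·
e25 deliver 0→3: ·
e26 propose(0,'s'): 0[lead,t=2,s]
e27 recover(3): 3[foll,t=1,-]
e28 deliver 0→4: 4[foll,t=2,s]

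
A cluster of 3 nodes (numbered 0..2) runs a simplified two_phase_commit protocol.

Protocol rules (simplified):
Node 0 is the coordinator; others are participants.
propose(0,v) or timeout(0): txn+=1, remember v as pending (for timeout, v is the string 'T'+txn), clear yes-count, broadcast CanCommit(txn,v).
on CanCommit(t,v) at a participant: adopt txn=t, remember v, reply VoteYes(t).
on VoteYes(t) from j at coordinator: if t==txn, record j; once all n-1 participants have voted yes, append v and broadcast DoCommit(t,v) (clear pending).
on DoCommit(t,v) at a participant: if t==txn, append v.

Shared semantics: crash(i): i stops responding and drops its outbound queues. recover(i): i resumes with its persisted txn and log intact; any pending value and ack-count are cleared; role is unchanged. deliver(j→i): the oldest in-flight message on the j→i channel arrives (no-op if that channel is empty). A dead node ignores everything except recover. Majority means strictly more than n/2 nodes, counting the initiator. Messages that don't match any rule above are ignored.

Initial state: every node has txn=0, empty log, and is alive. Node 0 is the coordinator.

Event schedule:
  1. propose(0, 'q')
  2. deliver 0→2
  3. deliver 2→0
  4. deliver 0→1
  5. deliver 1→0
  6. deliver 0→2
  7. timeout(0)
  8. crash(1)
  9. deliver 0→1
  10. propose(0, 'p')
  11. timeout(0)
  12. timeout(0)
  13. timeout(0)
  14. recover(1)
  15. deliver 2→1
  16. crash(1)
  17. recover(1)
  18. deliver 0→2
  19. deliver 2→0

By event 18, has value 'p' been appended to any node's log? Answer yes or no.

no

1. propose(0,'q'):  <0:coor t1 ->
2. deliver 0→2:  <2:part t1 ->
3. deliver 2→0:  nop
4. deliver 0→1:  <1:part t1 ->
5. deliver 1→0:  <0:coor t1 q>
6. deliver 0→2:  <2:part t1 q>
7. timeout(0):  <0:coor t2 q>
8. crash(1):  <1:✗part t1 ->
9. deliver 0→1:  nop
10. propose(0,'p'):  <0:coor t3 q>
11. timeout(0):  <0:coor t4 q>
12. timeout(0):  <0:coor t5 q>
13. timeout(0):  <0:coor t6 q>
14. recover(1):  <1:part t1 ->
15. deliver 2→1:  nop
16. crash(1):  <1:✗part t1 ->
17. recover(1):  <1:part t1 ->
18. deliver 0→2:  <2:part t2 q>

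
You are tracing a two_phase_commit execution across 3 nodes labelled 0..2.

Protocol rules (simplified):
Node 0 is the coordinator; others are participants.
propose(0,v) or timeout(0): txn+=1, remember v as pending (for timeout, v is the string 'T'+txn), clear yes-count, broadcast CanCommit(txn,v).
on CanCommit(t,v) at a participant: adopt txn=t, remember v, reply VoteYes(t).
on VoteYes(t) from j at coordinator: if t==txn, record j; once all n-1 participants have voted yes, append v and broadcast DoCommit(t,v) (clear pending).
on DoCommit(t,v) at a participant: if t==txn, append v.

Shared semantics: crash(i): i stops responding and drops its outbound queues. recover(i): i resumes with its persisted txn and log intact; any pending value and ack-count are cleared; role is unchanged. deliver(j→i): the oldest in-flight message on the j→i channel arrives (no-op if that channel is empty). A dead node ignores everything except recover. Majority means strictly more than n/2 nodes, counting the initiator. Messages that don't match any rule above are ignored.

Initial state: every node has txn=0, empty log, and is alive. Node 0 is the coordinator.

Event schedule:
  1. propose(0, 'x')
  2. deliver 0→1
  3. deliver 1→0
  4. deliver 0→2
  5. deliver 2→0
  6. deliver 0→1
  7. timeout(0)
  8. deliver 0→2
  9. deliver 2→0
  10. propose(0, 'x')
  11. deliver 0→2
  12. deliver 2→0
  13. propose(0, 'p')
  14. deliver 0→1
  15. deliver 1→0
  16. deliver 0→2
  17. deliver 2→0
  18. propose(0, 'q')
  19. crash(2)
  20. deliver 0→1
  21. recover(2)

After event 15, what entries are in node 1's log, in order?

e1 propose(0,'x'): 0[coor,t=1,-]
e2 deliver 0→1: 1[part,t=1,-]
e3 deliver 1→0: ·
e4 deliver 0→2: 2[part,t=1,-]
e5 deliver 2→0: 0[coor,t=1,x]
e6 deliver 0→1: 1[part,t=1,x]
e7 timeout(0): 0[coor,t=2,x]
e8 deliver 0→2: 2[part,t=1,x]
e9 deliver 2→0: ·
e10 propose(0,'x'): 0[coor,t=3,x]
e11 deliver 0→2: 2[part,t=2,x]
e12 deliver 2→0: ·
e13 propose(0,'p'): 0[coor,t=4,x]
e14 deliver 0→1: 1[part,t=2,x]
e15 deliver 1→0: ·

x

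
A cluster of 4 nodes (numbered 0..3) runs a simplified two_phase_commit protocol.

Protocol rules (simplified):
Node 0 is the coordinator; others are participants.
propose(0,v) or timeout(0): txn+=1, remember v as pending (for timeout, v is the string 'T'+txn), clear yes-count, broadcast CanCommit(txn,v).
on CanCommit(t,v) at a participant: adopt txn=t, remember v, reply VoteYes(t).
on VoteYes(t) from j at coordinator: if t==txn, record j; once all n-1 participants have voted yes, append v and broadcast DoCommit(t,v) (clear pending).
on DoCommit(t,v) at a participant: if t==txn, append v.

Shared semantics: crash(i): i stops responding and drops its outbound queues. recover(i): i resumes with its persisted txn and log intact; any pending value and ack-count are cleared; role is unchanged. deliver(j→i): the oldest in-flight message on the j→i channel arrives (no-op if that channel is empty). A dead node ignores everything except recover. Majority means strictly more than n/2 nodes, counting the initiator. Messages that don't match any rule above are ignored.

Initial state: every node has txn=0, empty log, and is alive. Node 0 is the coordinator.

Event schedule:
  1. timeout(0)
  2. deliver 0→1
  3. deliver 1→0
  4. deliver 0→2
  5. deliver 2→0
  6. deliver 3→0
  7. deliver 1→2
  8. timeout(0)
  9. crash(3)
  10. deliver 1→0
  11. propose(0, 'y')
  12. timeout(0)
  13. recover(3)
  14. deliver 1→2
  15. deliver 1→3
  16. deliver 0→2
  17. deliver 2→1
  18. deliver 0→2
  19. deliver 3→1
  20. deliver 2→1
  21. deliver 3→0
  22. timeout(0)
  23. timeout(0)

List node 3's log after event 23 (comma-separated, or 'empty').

empty

1. timeout(0):  <0:coor t1 ->
2. deliver 0→1:  <1:part t1 ->
3. deliver 1→0:  nop
4. deliver 0→2:  <2:part t1 ->
5. deliver 2→0:  nop
6. deliver 3→0:  nop
7. deliver 1→2:  nop
8. timeout(0):  <0:coor t2 ->
9. crash(3):  <3:✗part t0 ->
10. deliver 1→0:  nop
11. propose(0,'y'):  <0:coor t3 ->
12. timeout(0):  <0:coor t4 ->
13. recover(3):  <3:part t0 ->
14. deliver 1→2:  nop
15. deliver 1→3:  nop
16. deliver 0→2:  <2:part t2 ->
17. deliver 2→1:  nop
18. deliver 0→2:  <2:part t3 ->
19. deliver 3→1:  nop
20. deliver 2→1:  nop
21. deliver 3→0:  nop
22. timeout(0):  <0:coor t5 ->
23. timeout(0):  <0:coor t6 ->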